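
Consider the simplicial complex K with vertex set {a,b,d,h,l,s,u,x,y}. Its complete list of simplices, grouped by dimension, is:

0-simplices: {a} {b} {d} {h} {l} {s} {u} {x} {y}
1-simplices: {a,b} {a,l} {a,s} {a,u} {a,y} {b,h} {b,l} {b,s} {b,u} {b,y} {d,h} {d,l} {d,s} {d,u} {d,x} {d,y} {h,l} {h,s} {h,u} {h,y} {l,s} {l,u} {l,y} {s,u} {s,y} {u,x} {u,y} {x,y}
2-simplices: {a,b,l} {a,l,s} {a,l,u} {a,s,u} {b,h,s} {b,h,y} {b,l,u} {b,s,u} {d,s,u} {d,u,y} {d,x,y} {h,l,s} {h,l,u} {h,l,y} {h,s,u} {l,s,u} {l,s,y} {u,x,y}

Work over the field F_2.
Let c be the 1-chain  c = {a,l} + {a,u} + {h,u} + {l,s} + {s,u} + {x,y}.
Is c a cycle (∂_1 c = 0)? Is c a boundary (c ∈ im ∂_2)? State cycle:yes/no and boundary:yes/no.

cycle:no boundary:no

n_0=9 n_1=28 n_2=18  [Z2]
∂1: piv[ab,al,as,au,ay,bh,dh,dx] rk=8  ker:bl,bs,bu,by,dl,ds,du,dy,hl,hs,hu,hy,ls,lu,ly,su,sy,ux,uy,xy
∂2: piv[abl,als,alu,asu,bhs,bhy,blu,bsu,dsu,duy,dxy,hls,hlu,hly,lsy,uxy] rk=16  ker:hsu,lsu
∂1c = {h} + {u} + {x} + {y}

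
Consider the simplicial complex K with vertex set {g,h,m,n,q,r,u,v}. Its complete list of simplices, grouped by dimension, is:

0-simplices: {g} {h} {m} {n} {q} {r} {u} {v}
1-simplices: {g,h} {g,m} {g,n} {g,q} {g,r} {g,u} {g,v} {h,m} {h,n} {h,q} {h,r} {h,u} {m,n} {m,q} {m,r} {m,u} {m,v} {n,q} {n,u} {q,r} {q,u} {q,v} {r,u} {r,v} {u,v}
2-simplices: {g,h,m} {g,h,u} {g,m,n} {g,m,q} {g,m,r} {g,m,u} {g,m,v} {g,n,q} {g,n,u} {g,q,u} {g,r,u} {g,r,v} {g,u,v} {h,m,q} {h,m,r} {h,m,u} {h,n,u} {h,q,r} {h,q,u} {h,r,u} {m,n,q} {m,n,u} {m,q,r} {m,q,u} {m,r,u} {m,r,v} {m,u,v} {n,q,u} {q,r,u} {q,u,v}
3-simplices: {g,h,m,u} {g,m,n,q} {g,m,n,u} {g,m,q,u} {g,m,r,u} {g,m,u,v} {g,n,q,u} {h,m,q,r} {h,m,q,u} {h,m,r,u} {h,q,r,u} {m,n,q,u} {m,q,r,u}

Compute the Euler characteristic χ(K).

n_0=8 n_1=25 n_2=30 n_3=13
χ=+8−25+30−13=0

χ(K)=0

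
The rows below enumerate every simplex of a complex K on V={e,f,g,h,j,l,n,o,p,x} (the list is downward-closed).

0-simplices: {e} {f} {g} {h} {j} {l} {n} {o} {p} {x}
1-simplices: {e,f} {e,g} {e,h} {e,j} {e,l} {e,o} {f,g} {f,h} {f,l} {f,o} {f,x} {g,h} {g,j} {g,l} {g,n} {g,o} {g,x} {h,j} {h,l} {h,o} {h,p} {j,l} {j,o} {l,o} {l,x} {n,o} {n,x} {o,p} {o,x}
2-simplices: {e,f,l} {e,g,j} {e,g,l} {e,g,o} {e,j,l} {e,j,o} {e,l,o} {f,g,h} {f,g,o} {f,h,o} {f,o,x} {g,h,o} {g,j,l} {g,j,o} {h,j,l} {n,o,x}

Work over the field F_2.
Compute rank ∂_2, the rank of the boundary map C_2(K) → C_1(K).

n_0=10 n_1=29 n_2=16  [Z2]
∂1: piv[ef,eg,eh,ej,el,eo,fx,gn,hp] rk=9  ker:fg,fh,fl,fo,gh,gj,gl,go,gx,hj,hl,ho,jl,jo,lo,lx,no,nx,op,ox
∂2: piv[efl,egj,egl,ego,ejl,ejo,elo,fgh,fgo,fho,fox,hjl,nox] rk=13  ker:gho,gjl,gjo
rk∂_2=13

rank∂_2=13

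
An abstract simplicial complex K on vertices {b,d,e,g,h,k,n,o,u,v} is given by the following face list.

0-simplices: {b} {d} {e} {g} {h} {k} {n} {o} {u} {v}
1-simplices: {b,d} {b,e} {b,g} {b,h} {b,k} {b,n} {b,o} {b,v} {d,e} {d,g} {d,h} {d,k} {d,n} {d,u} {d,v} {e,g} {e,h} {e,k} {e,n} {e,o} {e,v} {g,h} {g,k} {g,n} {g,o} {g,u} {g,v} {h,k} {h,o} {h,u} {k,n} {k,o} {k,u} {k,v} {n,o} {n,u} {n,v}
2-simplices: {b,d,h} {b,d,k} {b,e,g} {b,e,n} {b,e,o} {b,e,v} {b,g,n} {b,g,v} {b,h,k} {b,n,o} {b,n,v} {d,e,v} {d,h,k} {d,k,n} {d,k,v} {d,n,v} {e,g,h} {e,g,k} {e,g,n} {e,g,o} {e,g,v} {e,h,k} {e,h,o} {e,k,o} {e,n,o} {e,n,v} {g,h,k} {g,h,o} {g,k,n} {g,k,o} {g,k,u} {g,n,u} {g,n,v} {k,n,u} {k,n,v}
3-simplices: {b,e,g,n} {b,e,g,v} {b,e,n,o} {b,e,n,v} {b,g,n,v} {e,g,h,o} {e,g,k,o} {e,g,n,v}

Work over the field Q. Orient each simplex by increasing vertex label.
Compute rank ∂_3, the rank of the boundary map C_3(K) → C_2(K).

rank∂_3=7

n_0=10 n_1=37 n_2=35 n_3=8  [Q]
∂1: piv[bd,be,bg,bh,bk,bn,bo,bv,du] rk=9  ker:de,dg,dh,dk,dn,dv,eg,eh,ek,en,eo,ev,gh,gk,gn,go,gu,gv,hk,ho,hu,kn,ko,ku,kv,no,nu,nv
∂2: piv[bdh,bdk,beg,ben,beo,bev,bgn,bgv,bhk,bno,bnv,dev,dkn,dkv,dnv,egh,egk,ego,ehk,eho,eko,gkn,gku,gnu] rk=24  ker:dhk,egn,egv,eno,env,ghk,gho,gko,gnv,knu,knv
∂3: piv[begn,begv,beno,benv,bgnv,egho,egko] rk=7  ker:egnv
rk∂_3=7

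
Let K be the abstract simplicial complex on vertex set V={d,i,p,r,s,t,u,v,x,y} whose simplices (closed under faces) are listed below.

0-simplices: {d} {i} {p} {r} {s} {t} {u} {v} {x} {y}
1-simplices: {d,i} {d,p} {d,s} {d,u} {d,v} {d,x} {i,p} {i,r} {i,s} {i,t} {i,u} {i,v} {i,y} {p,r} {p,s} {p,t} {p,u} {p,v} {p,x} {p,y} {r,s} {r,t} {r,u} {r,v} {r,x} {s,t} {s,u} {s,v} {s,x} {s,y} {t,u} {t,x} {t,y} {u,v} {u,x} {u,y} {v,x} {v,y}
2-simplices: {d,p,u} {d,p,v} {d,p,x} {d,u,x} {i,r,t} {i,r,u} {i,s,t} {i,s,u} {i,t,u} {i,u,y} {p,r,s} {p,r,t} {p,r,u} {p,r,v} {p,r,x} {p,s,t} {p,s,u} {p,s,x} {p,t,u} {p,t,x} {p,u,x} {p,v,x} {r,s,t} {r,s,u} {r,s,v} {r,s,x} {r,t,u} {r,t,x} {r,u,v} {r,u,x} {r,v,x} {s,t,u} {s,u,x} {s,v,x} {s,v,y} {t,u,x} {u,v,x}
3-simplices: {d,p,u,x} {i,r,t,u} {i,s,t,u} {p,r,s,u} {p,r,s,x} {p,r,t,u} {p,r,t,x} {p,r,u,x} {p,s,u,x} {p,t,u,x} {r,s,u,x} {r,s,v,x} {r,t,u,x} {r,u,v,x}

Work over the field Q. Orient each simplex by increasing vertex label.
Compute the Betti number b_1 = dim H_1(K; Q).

b_1=7

n_0=10 n_1=38 n_2=37 n_3=14  [Q]
∂1: piv[di,dp,ds,du,dv,dx,ir,it,iy] rk=9  ker:ip,is,iu,iv,pr,ps,pt,pu,pv,px,py,rs,rt,ru,rv,rx,st,su,sv,sx,sy,tu,tx,ty,uv,ux,uy,vx,vy
∂2: piv[dpu,dpv,dpx,dux,irt,iru,ist,isu,itu,iuy,prs,prt,pru,prv,prx,pst,psx,ptx,pvx,rsv,ruv,svy] rk=22  ker:psu,ptu,pux,rst,rsu,rsx,rtu,rtx,rux,rvx,stu,sux,svx,tux,uvx
∂3: piv[dpux,irtu,istu,prsu,prsx,prtu,prtx,prux,psux,ptux,rsvx,ruvx] rk=12  ker:rsux,rtux
b_1=(38−9)−22=7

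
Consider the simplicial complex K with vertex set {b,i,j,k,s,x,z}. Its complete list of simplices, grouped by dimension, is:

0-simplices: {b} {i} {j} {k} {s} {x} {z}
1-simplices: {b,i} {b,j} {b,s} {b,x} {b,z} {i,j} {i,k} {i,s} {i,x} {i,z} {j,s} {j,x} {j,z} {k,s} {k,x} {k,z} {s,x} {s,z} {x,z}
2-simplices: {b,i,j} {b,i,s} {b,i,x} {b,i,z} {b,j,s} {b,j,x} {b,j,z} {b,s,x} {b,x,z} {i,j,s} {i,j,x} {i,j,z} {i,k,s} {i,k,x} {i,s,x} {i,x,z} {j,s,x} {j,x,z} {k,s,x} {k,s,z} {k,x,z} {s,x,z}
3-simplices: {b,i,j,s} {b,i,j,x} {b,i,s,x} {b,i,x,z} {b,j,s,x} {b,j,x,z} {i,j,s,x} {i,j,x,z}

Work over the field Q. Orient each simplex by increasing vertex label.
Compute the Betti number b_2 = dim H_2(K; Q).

n_0=7 n_1=19 n_2=22 n_3=8  [Q]
∂1: piv[bi,bj,bs,bx,bz,ik] rk=6  ker:ij,is,ix,iz,js,jx,jz,ks,kx,kz,sx,sz,xz
∂2: piv[bij,bis,bix,biz,bjs,bjx,bjz,bsx,bxz,iks,ikx,ksz,kxz] rk=13  ker:ijs,ijx,ijz,isx,ixz,jsx,jxz,ksx,sxz
∂3: piv[bijs,bijx,bisx,bixz,bjsx,bjxz,ijxz] rk=7  ker:ijsx
b_2=(22−13)−7=2

b_2=2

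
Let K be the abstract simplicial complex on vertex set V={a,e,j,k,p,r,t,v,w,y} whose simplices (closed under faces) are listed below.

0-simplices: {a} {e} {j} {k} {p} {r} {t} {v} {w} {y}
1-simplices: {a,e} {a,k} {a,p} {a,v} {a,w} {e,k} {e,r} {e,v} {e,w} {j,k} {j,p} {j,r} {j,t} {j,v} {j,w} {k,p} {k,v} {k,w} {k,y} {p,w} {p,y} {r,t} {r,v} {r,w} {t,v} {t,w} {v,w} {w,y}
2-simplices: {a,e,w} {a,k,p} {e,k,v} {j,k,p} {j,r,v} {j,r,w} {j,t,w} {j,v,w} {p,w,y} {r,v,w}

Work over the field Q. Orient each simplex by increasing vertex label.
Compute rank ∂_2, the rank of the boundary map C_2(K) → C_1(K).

n_0=10 n_1=28 n_2=10  [Q]
∂1: piv[ae,ak,ap,av,aw,er,jk,jt,ky] rk=9  ker:ek,ev,ew,jp,jr,jv,jw,kp,kv,kw,pw,py,rt,rv,rw,tv,tw,vw,wy
∂2: piv[aew,akp,ekv,jkp,jrv,jrw,jtw,jvw,pwy] rk=9  ker:rvw
rk∂_2=9

rank∂_2=9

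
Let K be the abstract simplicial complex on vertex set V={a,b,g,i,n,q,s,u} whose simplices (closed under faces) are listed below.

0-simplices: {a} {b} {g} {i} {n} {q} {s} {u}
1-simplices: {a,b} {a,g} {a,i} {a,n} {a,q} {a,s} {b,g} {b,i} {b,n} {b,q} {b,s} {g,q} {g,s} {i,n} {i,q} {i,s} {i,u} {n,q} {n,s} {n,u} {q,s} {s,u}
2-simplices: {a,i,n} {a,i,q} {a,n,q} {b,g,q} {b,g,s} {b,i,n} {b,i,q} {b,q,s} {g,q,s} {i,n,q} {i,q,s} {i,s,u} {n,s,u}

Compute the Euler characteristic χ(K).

χ(K)=-1

n_0=8 n_1=22 n_2=13
χ=+8−22+13=-1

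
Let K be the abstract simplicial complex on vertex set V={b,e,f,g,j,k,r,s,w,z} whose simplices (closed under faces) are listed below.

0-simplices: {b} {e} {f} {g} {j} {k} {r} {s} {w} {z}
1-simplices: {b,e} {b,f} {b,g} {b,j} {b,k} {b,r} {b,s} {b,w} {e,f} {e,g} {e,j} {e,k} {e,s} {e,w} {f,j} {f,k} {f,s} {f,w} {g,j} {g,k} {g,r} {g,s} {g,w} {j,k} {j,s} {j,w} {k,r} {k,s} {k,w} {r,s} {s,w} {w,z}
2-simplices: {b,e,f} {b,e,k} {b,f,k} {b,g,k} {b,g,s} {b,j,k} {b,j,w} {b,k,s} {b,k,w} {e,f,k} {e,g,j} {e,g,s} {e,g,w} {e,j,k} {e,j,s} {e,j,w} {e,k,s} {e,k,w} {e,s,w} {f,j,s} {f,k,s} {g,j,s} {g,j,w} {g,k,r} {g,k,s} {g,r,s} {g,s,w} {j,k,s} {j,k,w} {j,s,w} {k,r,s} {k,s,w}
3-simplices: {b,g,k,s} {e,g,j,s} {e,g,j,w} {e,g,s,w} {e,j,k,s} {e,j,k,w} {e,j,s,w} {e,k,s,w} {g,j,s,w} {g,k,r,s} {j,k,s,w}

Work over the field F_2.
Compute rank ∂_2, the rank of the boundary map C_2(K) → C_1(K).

n_0=10 n_1=32 n_2=32 n_3=11  [Z2]
∂1: piv[be,bf,bg,bj,bk,br,bs,bw,wz] rk=9  ker:ef,eg,ej,ek,es,ew,fj,fk,fs,fw,gj,gk,gr,gs,gw,jk,js,jw,kr,ks,kw,rs,sw
∂2: piv[bef,bek,bfk,bgk,bgs,bjk,bjw,bks,bkw,egj,egs,egw,ejk,ejs,ejw,eks,esw,fjs,fks,gkr,grs] rk=21  ker:efk,ekw,gjs,gjw,gks,gsw,jks,jkw,jsw,krs,ksw
∂3: piv[bgks,egjs,egjw,egsw,ejks,ejkw,ejsw,eksw,gkrs] rk=9  ker:gjsw,jksw
rk∂_2=21

rank∂_2=21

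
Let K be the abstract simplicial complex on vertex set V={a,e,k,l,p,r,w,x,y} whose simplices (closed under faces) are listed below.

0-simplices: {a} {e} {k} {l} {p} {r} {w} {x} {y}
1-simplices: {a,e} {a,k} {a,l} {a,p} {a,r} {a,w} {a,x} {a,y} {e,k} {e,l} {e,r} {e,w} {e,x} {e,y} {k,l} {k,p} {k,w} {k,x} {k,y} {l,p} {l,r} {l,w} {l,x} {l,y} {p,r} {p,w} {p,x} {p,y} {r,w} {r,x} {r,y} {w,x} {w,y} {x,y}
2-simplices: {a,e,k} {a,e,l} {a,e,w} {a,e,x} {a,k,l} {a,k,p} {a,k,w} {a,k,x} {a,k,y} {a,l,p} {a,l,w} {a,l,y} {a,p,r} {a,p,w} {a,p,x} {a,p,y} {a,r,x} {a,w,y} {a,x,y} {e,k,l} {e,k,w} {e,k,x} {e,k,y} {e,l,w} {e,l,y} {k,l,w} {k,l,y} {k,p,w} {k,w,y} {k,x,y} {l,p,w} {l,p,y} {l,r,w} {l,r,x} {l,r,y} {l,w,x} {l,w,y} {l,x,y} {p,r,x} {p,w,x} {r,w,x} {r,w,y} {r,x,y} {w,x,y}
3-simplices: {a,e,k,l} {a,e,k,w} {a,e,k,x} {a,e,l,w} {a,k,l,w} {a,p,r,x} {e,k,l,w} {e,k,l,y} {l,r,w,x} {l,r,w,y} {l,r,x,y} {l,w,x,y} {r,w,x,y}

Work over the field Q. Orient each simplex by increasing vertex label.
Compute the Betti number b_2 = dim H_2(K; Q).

b_2=8

n_0=9 n_1=34 n_2=44 n_3=13  [Q]
∂1: piv[ae,ak,al,ap,ar,aw,ax,ay] rk=8  ker:ek,el,er,ew,ex,ey,kl,kp,kw,kx,ky,lp,lr,lw,lx,ly,pr,pw,px,py,rw,rx,ry,wx,wy,xy
∂2: piv[aek,ael,aew,aex,akl,akp,akw,akx,aky,alp,alw,aly,apr,apw,apx,apy,arx,awy,axy,eky,lrw,lrx,lry,lwx,lxy] rk=25  ker:ekl,ekw,ekx,elw,ely,klw,kly,kpw,kwy,kxy,lpw,lpy,lwy,prx,pwx,rwx,rwy,rxy,wxy
∂3: piv[aekl,aekw,aekx,aelw,aklw,aprx,ekly,lrwx,lrwy,lrxy,lwxy] rk=11  ker:eklw,rwxy
b_2=(44−25)−11=8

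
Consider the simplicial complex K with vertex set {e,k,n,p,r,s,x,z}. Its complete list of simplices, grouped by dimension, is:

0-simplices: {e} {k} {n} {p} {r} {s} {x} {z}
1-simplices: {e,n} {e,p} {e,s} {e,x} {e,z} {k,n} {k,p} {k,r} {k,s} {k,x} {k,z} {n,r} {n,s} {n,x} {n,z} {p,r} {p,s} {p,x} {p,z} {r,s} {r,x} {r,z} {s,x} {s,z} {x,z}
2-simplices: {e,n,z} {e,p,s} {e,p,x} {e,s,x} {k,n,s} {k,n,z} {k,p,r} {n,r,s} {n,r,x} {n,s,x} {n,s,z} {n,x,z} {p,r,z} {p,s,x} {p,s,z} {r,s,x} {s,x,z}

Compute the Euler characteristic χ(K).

χ(K)=0

n_0=8 n_1=25 n_2=17
χ=+8−25+17=0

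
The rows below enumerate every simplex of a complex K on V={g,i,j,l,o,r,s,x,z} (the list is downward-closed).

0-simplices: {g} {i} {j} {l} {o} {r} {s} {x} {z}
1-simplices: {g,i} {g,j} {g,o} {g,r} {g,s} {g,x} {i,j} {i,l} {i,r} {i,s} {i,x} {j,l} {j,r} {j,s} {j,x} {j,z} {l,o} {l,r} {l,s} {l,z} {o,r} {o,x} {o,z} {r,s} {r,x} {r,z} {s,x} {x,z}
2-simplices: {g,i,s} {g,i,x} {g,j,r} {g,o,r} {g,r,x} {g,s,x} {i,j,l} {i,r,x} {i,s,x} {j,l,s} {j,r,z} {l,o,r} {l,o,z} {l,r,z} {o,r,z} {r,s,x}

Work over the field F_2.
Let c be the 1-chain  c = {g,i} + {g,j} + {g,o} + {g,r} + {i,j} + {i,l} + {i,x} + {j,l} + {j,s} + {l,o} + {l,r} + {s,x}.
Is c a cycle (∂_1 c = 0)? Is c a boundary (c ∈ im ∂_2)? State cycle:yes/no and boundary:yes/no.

cycle:yes boundary:no

n_0=9 n_1=28 n_2=16  [Z2]
∂1: piv[gi,gj,go,gr,gs,gx,il,jz] rk=8  ker:ij,ir,is,ix,jl,jr,js,jx,lo,lr,ls,lz,or,ox,oz,rs,rx,rz,sx,xz
∂2: piv[gis,gix,gjr,gor,grx,gsx,ijl,irx,jls,jrz,lor,loz,lrz,rsx] rk=14  ker:isx,orz
∂1c = 0
c vs im∂2: residual ≠ 0 ⇒ not boundary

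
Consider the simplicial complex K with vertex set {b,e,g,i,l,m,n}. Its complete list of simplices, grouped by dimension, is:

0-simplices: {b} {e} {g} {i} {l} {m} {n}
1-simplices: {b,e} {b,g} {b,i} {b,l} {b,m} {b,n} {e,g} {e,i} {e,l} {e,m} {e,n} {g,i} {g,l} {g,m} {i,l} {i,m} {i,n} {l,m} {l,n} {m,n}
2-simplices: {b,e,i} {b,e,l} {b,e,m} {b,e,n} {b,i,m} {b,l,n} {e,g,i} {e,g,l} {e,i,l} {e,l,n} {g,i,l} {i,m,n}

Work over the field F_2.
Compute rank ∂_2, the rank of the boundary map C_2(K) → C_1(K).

n_0=7 n_1=20 n_2=12  [Z2]
∂1: piv[be,bg,bi,bl,bm,bn] rk=6  ker:eg,ei,el,em,en,gi,gl,gm,il,im,in,lm,ln,mn
∂2: piv[bei,bel,bem,ben,bim,bln,egi,egl,eil,imn] rk=10  ker:eln,gil
rk∂_2=10

rank∂_2=10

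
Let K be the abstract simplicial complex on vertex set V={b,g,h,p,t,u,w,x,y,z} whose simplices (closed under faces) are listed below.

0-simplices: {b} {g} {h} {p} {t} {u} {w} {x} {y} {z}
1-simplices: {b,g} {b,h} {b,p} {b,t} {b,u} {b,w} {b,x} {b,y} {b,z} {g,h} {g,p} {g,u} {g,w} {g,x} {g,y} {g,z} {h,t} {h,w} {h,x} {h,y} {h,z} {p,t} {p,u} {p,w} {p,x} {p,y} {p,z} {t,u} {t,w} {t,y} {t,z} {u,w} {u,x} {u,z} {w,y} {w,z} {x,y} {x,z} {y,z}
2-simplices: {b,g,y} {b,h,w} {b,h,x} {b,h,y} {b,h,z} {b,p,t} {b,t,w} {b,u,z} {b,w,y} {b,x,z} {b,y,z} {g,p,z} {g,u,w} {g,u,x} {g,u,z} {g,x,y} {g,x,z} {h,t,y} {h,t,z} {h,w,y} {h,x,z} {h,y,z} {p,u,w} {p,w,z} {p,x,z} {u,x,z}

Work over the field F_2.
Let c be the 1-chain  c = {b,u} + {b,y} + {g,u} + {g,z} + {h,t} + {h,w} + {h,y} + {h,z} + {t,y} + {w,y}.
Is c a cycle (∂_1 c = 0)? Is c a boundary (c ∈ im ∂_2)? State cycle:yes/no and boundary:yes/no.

n_0=10 n_1=39 n_2=26  [Z2]
∂1: piv[bg,bh,bp,bt,bu,bw,bx,by,bz] rk=9  ker:gh,gp,gu,gw,gx,gy,gz,ht,hw,hx,hy,hz,pt,pu,pw,px,py,pz,tu,tw,ty,tz,uw,ux,uz,wy,wz,xy,xz,yz
∂2: piv[bgy,bhw,bhx,bhy,bhz,bpt,btw,buz,bwy,bxz,byz,gpz,guw,gux,guz,gxy,gxz,hty,htz,puw,pwz,pxz] rk=22  ker:hwy,hxz,hyz,uxz
∂1c = 0
c vs im∂2: reduces to 0 ⇒ boundary

cycle:yes boundary:yes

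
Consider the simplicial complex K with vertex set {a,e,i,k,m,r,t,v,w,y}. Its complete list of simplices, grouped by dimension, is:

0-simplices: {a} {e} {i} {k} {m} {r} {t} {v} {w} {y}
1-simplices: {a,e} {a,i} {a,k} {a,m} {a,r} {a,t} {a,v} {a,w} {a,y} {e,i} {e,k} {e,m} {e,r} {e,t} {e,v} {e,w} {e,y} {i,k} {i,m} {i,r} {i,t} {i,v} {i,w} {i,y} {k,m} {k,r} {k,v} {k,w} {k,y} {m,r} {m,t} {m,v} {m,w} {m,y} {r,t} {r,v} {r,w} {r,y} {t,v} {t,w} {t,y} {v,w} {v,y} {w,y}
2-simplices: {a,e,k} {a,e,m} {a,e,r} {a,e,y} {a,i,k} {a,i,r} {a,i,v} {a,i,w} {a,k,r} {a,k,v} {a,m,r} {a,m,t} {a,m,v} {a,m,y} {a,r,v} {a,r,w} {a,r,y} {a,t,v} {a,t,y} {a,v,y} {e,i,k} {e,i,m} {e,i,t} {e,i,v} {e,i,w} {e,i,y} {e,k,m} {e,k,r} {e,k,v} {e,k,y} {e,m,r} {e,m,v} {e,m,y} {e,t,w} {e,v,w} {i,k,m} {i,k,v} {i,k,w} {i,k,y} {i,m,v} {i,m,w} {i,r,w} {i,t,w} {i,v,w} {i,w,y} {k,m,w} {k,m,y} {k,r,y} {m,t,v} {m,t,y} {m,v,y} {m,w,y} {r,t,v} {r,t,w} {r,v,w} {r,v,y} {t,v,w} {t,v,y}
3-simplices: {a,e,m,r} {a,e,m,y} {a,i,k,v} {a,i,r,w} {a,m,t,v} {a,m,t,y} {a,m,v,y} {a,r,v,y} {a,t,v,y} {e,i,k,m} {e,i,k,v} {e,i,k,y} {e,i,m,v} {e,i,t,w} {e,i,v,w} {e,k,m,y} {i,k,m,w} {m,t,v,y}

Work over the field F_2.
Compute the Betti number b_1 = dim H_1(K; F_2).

n_0=10 n_1=44 n_2=58 n_3=18  [Z2]
∂1: piv[ae,ai,ak,am,ar,at,av,aw,ay] rk=9  ker:ei,ek,em,er,et,ev,ew,ey,ik,im,ir,it,iv,iw,iy,km,kr,kv,kw,ky,mr,mt,mv,mw,my,rt,rv,rw,ry,tv,tw,ty,vw,vy,wy
∂2: piv[aek,aem,aer,aey,aik,air,aiv,aiw,akr,akv,amr,amt,amv,amy,arv,arw,ary,atv,aty,avy,eik,eim,eit,eiv,eiw,eiy,ekm,eky,etw,evw,ikw,imw,iwy,rtv,rtw] rk=35  ker:ekr,ekv,emr,emv,emy,ikm,ikv,iky,imv,irw,itw,ivw,kmw,kmy,kry,mtv,mty,mvy,mwy,rvw,rvy,tvw,tvy
∂3: piv[aemr,aemy,aikv,airw,amtv,amty,amvy,arvy,atvy,eikm,eikv,eiky,eimv,eitw,eivw,ekmy,ikmw] rk=17  ker:mtvy
b_1=(44−9)−35=0

b_1=0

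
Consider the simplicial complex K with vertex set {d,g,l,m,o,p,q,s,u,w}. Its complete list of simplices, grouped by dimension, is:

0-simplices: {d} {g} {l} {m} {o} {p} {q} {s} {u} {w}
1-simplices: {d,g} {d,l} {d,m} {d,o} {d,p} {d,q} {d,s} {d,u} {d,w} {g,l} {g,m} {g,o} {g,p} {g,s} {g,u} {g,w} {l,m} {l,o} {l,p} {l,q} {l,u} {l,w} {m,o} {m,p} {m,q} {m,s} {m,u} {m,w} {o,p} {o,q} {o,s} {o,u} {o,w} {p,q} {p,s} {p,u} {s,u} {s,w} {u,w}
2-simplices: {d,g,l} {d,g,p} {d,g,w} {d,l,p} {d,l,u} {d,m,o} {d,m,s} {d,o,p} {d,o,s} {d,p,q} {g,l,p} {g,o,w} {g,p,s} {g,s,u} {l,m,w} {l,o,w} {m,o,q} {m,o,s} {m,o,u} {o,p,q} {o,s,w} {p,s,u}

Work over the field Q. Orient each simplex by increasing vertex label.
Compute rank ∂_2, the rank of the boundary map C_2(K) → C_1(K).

rank∂_2=20

n_0=10 n_1=39 n_2=22  [Q]
∂1: piv[dg,dl,dm,do,dp,dq,ds,du,dw] rk=9  ker:gl,gm,go,gp,gs,gu,gw,lm,lo,lp,lq,lu,lw,mo,mp,mq,ms,mu,mw,op,oq,os,ou,ow,pq,ps,pu,su,sw,uw
∂2: piv[dgl,dgp,dgw,dlp,dlu,dmo,dms,dop,dos,dpq,gow,gps,gsu,lmw,low,moq,mou,opq,osw,psu] rk=20  ker:glp,mos
rk∂_2=20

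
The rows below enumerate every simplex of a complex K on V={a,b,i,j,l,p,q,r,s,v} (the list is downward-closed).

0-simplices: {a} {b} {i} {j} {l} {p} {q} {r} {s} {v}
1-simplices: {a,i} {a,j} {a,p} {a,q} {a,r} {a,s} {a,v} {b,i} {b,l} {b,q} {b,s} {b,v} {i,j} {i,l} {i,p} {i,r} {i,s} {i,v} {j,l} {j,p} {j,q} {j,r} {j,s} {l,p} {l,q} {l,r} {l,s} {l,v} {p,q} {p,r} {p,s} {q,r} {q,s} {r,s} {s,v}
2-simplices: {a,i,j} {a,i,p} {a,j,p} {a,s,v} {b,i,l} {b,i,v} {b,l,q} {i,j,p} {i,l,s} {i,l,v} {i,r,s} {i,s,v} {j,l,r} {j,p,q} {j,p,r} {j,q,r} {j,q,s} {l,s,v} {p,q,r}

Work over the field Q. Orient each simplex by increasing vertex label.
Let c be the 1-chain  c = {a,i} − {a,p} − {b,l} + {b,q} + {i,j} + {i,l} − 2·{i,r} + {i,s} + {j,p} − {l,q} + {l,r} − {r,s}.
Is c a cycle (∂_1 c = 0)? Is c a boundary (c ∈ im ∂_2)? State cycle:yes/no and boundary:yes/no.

n_0=10 n_1=35 n_2=19  [Q]
∂1: piv[ai,aj,ap,aq,ar,as,av,bi,bl] rk=9  ker:bq,bs,bv,ij,il,ip,ir,is,iv,jl,jp,jq,jr,js,lp,lq,lr,ls,lv,pq,pr,ps,qr,qs,rs,sv
∂2: piv[aij,aip,ajp,asv,bil,biv,blq,ils,ilv,irs,isv,jlr,jpq,jpr,jqr,jqs] rk=16  ker:ijp,lsv,pqr
∂1c = 0
c vs im∂2: residual ≠ 0 ⇒ not boundary

cycle:yes boundary:no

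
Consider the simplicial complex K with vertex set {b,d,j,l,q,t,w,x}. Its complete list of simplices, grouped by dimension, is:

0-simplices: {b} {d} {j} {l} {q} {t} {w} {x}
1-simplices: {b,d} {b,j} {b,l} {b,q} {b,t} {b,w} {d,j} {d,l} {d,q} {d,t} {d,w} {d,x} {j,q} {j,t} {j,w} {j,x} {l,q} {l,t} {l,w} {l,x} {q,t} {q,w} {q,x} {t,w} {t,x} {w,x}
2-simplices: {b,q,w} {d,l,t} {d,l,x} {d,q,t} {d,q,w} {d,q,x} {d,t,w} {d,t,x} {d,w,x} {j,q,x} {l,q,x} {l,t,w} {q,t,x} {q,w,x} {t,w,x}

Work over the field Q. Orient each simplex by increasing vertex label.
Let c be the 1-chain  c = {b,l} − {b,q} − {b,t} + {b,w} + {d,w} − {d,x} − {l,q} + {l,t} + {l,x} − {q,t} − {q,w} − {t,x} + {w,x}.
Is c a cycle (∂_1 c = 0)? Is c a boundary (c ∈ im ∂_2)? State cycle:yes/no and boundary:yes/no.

n_0=8 n_1=26 n_2=15  [Q]
∂1: piv[bd,bj,bl,bq,bt,bw,dx] rk=7  ker:dj,dl,dq,dt,dw,jq,jt,jw,jx,lq,lt,lw,lx,qt,qw,qx,tw,tx,wx
∂2: piv[bqw,dlt,dlx,dqt,dqw,dqx,dtw,dtx,dwx,jqx,lqx,ltw] rk=12  ker:qtx,qwx,twx
∂1c = 0
c vs im∂2: residual ≠ 0 ⇒ not boundary

cycle:yes boundary:no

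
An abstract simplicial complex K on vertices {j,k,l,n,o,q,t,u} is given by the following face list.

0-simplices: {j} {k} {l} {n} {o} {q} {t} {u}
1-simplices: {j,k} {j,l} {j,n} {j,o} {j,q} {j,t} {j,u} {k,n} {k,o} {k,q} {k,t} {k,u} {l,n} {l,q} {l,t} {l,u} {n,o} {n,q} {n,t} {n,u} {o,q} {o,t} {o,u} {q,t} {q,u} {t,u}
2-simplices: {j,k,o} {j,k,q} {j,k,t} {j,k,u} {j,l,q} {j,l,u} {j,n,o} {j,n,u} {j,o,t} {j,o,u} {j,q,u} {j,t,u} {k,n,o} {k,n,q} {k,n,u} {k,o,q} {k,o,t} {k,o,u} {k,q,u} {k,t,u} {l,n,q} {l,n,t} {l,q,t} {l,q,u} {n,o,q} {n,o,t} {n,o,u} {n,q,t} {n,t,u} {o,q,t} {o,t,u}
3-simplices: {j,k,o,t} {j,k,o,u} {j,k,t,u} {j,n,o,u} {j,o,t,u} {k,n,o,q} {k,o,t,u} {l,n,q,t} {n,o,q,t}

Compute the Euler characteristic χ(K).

χ(K)=4

n_0=8 n_1=26 n_2=31 n_3=9
χ=+8−26+31−9=4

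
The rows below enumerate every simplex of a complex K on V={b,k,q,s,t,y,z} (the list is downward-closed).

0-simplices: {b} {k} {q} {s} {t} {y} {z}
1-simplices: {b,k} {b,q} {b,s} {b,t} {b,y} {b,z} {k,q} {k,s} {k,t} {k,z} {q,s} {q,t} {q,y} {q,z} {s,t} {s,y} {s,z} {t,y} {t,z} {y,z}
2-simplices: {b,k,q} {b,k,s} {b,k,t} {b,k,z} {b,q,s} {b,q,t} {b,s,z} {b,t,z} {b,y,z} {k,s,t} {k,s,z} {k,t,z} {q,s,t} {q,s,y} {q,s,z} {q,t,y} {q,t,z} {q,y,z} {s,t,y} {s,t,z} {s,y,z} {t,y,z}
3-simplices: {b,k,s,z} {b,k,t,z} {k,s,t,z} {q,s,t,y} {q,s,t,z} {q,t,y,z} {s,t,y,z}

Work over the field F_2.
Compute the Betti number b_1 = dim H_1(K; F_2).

n_0=7 n_1=20 n_2=22 n_3=7  [Z2]
∂1: piv[bk,bq,bs,bt,by,bz] rk=6  ker:kq,ks,kt,kz,qs,qt,qy,qz,st,sy,sz,ty,tz,yz
∂2: piv[bkq,bks,bkt,bkz,bqs,bqt,bsz,btz,byz,kst,qsy,qsz,qty,qyz] rk=14  ker:ksz,ktz,qst,qtz,sty,stz,syz,tyz
∂3: piv[bksz,bktz,kstz,qsty,qstz,qtyz,styz] rk=7
b_1=(20−6)−14=0

b_1=0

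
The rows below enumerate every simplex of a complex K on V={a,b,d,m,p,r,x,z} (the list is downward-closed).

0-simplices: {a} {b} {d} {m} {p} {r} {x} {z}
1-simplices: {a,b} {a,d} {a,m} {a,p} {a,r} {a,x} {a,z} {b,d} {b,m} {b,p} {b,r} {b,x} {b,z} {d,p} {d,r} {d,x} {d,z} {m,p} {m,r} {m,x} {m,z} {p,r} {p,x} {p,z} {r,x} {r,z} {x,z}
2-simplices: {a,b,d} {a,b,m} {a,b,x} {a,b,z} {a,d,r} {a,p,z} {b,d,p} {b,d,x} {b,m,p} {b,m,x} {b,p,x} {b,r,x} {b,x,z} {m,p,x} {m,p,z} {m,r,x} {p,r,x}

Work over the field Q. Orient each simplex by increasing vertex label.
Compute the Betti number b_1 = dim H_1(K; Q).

b_1=4

n_0=8 n_1=27 n_2=17  [Q]
∂1: piv[ab,ad,am,ap,ar,ax,az] rk=7  ker:bd,bm,bp,br,bx,bz,dp,dr,dx,dz,mp,mr,mx,mz,pr,px,pz,rx,rz,xz
∂2: piv[abd,abm,abx,abz,adr,apz,bdp,bdx,bmp,bmx,bpx,brx,bxz,mpz,mrx,prx] rk=16  ker:mpx
b_1=(27−7)−16=4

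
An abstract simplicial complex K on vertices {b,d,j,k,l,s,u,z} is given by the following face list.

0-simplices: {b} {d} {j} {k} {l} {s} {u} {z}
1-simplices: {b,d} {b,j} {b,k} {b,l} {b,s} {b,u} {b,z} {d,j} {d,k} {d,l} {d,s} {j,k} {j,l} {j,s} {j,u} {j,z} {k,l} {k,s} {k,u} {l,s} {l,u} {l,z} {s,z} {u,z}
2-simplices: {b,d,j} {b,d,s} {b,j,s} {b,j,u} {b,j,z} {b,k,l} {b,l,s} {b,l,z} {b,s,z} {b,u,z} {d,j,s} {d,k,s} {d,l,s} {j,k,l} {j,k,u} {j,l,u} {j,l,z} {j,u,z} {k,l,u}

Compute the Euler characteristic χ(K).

n_0=8 n_1=24 n_2=19
χ=+8−24+19=3

χ(K)=3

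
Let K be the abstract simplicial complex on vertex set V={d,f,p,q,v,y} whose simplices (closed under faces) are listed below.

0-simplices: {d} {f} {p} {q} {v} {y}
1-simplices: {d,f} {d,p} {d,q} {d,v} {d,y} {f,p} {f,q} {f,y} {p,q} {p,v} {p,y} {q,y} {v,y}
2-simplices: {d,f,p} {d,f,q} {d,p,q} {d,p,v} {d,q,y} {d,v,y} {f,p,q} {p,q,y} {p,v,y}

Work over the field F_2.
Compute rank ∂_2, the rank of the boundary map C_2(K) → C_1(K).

rank∂_2=7

n_0=6 n_1=13 n_2=9  [Z2]
∂1: piv[df,dp,dq,dv,dy] rk=5  ker:fp,fq,fy,pq,pv,py,qy,vy
∂2: piv[dfp,dfq,dpq,dpv,dqy,dvy,pqy] rk=7  ker:fpq,pvy
rk∂_2=7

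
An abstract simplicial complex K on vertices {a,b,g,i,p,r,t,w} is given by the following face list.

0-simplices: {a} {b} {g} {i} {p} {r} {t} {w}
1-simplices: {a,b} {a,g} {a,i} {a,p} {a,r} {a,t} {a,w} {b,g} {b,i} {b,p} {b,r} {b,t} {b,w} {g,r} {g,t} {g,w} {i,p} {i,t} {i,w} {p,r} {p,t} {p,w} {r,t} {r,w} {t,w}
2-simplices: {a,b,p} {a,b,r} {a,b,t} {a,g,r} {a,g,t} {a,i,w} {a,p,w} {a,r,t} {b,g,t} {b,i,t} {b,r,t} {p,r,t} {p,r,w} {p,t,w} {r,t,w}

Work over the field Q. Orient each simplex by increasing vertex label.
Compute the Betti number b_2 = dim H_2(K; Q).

b_2=2

n_0=8 n_1=25 n_2=15  [Q]
∂1: piv[ab,ag,ai,ap,ar,at,aw] rk=7  ker:bg,bi,bp,br,bt,bw,gr,gt,gw,ip,it,iw,pr,pt,pw,rt,rw,tw
∂2: piv[abp,abr,abt,agr,agt,aiw,apw,art,bgt,bit,prt,prw,ptw] rk=13  ker:brt,rtw
b_2=(15−13)−0=2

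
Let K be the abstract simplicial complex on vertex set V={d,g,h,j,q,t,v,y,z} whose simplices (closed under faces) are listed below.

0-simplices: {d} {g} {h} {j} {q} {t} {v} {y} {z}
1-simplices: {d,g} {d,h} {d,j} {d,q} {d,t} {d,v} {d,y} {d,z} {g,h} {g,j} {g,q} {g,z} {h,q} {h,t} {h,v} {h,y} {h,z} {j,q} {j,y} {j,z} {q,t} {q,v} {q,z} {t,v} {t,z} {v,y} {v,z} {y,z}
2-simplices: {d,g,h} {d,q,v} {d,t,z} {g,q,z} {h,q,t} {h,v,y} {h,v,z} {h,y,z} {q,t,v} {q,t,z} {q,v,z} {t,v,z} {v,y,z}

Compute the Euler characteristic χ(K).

n_0=9 n_1=28 n_2=13
χ=+9−28+13=-6

χ(K)=-6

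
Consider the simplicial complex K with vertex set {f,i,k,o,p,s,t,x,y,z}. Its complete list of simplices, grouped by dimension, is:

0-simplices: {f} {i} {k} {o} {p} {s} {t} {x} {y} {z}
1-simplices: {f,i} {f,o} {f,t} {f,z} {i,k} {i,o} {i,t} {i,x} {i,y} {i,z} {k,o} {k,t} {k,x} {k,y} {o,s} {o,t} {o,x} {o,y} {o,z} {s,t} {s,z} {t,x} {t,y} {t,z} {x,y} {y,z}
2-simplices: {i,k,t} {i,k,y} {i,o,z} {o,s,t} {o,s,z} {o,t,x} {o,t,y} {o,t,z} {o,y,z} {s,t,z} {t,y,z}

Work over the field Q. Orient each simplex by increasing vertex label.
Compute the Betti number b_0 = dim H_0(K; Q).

n_0=10 n_1=26 n_2=11  [Q]
∂1: piv[fi,fo,ft,fz,ik,ix,iy,os] rk=8  ker:io,it,iz,ko,kt,kx,ky,ot,ox,oy,oz,st,sz,tx,ty,tz,xy,yz
∂2: piv[ikt,iky,ioz,ost,osz,otx,oty,otz,oyz] rk=9  ker:stz,tyz
b_0=(10−0)−8=2

b_0=2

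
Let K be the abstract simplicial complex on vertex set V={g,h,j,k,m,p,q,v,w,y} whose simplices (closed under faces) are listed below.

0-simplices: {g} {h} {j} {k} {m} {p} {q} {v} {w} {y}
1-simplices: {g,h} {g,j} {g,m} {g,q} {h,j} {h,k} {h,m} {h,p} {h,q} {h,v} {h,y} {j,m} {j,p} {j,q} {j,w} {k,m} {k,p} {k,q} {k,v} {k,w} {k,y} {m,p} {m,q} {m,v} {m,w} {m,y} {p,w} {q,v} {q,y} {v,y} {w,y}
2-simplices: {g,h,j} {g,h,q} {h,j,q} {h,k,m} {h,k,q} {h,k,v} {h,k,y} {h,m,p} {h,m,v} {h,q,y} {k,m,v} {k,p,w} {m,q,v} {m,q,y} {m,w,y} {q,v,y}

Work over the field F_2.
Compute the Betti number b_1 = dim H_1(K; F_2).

b_1=7

n_0=10 n_1=31 n_2=16  [Z2]
∂1: piv[gh,gj,gm,gq,hk,hp,hv,hy,jw] rk=9  ker:hj,hm,hq,jm,jp,jq,km,kp,kq,kv,kw,ky,mp,mq,mv,mw,my,pw,qv,qy,vy,wy
∂2: piv[ghj,ghq,hjq,hkm,hkq,hkv,hky,hmp,hmv,hqy,kpw,mqv,mqy,mwy,qvy] rk=15  ker:kmv
b_1=(31−9)−15=7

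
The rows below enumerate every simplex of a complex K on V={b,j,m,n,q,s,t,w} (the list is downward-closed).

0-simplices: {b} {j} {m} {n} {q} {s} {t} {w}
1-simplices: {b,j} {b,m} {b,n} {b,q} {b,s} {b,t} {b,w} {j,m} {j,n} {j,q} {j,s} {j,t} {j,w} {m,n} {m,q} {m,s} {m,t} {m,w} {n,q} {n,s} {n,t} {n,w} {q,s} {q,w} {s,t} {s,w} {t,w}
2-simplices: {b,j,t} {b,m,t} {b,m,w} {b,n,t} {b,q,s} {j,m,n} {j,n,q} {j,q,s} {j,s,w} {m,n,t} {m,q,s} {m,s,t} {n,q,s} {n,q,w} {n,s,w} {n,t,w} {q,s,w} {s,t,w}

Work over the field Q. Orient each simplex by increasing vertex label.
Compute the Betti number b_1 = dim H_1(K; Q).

n_0=8 n_1=27 n_2=18  [Q]
∂1: piv[bj,bm,bn,bq,bs,bt,bw] rk=7  ker:jm,jn,jq,js,jt,jw,mn,mq,ms,mt,mw,nq,ns,nt,nw,qs,qw,st,sw,tw
∂2: piv[bjt,bmt,bmw,bnt,bqs,jmn,jnq,jqs,jsw,mnt,mqs,mst,nqs,nqw,nsw,ntw,stw] rk=17  ker:qsw
b_1=(27−7)−17=3

b_1=3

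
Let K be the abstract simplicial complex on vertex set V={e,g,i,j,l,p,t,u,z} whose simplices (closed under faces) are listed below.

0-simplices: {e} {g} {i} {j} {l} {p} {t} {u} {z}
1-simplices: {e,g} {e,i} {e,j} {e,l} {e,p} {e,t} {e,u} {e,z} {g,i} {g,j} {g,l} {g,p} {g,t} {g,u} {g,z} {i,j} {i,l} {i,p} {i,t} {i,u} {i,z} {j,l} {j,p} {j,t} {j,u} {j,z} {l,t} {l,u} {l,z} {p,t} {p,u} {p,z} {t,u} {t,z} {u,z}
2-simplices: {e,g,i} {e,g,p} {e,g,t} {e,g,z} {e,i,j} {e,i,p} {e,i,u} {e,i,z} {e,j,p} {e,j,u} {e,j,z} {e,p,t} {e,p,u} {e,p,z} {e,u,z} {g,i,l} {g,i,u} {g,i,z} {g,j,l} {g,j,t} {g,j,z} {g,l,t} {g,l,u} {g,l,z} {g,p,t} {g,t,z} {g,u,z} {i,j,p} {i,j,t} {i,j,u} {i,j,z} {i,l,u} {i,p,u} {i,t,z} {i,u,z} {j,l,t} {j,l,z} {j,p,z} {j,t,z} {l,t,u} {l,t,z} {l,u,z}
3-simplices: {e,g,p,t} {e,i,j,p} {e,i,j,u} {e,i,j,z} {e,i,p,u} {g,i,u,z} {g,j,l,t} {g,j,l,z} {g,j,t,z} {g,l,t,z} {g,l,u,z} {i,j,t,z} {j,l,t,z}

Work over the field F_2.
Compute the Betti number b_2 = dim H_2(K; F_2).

b_2=4

n_0=9 n_1=35 n_2=42 n_3=13  [Z2]
∂1: piv[eg,ei,ej,el,ep,et,eu,ez] rk=8  ker:gi,gj,gl,gp,gt,gu,gz,ij,il,ip,it,iu,iz,jl,jp,jt,ju,jz,lt,lu,lz,pt,pu,pz,tu,tz,uz
∂2: piv[egi,egp,egt,egz,eij,eip,eiu,eiz,ejp,eju,ejz,ept,epu,epz,euz,gil,giu,gjl,gjt,gjz,glt,glu,glz,gtz,ijt,ltu] rk=26  ker:giz,gpt,guz,ijp,iju,ijz,ilu,ipu,itz,iuz,jlt,jlz,jpz,jtz,ltz,luz
∂3: piv[egpt,eijp,eiju,eijz,eipu,giuz,gjlt,gjlz,gjtz,gltz,gluz,ijtz] rk=12  ker:jltz
b_2=(42−26)−12=4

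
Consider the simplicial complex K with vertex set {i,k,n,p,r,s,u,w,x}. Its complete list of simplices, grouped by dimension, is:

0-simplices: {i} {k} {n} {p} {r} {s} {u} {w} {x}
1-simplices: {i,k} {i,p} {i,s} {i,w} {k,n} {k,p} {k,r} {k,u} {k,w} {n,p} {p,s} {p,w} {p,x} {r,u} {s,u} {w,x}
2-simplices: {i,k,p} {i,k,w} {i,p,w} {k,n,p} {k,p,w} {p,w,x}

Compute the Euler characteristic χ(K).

χ(K)=-1

n_0=9 n_1=16 n_2=6
χ=+9−16+6=-1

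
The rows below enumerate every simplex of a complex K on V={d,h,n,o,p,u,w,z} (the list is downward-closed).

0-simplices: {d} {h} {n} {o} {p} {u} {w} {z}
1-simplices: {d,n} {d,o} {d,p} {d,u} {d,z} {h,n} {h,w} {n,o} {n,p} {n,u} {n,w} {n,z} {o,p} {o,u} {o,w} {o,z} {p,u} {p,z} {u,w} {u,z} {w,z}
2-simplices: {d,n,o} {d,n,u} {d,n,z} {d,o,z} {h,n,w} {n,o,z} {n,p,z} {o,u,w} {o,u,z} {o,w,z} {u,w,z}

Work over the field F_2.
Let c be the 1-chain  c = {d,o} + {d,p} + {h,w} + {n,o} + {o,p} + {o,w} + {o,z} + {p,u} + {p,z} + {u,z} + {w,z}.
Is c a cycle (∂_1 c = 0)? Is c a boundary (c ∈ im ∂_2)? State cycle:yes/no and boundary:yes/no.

cycle:no boundary:no

n_0=8 n_1=21 n_2=11  [Z2]
∂1: piv[dn,do,dp,du,dz,hn,hw] rk=7  ker:no,np,nu,nw,nz,op,ou,ow,oz,pu,pz,uw,uz,wz
∂2: piv[dno,dnu,dnz,doz,hnw,npz,ouw,ouz,owz] rk=9  ker:noz,uwz
∂1c = {h} + {n} + {o} + {w}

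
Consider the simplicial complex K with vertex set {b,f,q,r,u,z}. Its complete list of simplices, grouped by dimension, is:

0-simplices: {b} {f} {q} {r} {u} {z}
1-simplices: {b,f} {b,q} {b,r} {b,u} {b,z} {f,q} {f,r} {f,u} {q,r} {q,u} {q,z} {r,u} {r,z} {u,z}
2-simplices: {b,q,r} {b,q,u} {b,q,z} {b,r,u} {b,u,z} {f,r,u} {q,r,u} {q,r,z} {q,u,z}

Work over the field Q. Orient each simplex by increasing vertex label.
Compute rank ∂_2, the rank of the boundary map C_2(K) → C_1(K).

rank∂_2=7

n_0=6 n_1=14 n_2=9  [Q]
∂1: piv[bf,bq,br,bu,bz] rk=5  ker:fq,fr,fu,qr,qu,qz,ru,rz,uz
∂2: piv[bqr,bqu,bqz,bru,buz,fru,qrz] rk=7  ker:qru,quz
rk∂_2=7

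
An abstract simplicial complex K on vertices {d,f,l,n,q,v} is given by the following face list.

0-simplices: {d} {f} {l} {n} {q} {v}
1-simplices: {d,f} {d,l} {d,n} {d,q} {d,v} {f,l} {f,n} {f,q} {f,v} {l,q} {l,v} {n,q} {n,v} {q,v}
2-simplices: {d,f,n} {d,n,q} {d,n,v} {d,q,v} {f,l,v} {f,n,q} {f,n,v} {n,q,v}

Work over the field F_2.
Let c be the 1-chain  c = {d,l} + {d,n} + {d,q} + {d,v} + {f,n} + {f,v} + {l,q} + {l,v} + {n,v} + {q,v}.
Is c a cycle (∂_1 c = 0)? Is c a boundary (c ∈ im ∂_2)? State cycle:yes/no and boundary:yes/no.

cycle:no boundary:no

n_0=6 n_1=14 n_2=8  [Z2]
∂1: piv[df,dl,dn,dq,dv] rk=5  ker:fl,fn,fq,fv,lq,lv,nq,nv,qv
∂2: piv[dfn,dnq,dnv,dqv,flv,fnq,fnv] rk=7  ker:nqv
∂1c = {l} + {n} + {q} + {v}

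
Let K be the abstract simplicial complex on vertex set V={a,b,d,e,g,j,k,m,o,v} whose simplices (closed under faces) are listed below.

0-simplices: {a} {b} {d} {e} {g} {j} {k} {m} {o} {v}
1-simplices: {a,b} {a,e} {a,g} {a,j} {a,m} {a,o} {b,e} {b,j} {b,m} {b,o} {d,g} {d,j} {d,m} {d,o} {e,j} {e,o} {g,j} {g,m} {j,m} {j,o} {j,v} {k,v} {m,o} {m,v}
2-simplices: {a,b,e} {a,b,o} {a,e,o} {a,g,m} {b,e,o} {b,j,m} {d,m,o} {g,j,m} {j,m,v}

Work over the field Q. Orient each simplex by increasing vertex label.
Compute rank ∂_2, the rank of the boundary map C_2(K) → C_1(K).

rank∂_2=8

n_0=10 n_1=24 n_2=9  [Q]
∂1: piv[ab,ae,ag,aj,am,ao,dg,jv,kv] rk=9  ker:be,bj,bm,bo,dj,dm,do,ej,eo,gj,gm,jm,jo,mo,mv
∂2: piv[abe,abo,aeo,agm,bjm,dmo,gjm,jmv] rk=8  ker:beo
rk∂_2=8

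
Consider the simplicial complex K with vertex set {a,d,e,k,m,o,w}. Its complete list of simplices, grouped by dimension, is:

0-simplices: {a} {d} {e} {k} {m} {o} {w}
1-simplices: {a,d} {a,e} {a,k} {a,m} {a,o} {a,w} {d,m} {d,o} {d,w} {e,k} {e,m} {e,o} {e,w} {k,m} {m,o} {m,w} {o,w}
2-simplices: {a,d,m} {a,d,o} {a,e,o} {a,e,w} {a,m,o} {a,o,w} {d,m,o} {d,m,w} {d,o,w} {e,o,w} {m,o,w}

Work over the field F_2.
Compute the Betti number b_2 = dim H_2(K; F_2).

b_2=3

n_0=7 n_1=17 n_2=11  [Z2]
∂1: piv[ad,ae,ak,am,ao,aw] rk=6  ker:dm,do,dw,ek,em,eo,ew,km,mo,mw,ow
∂2: piv[adm,ado,aeo,aew,amo,aow,dmw,dow] rk=8  ker:dmo,eow,mow
b_2=(11−8)−0=3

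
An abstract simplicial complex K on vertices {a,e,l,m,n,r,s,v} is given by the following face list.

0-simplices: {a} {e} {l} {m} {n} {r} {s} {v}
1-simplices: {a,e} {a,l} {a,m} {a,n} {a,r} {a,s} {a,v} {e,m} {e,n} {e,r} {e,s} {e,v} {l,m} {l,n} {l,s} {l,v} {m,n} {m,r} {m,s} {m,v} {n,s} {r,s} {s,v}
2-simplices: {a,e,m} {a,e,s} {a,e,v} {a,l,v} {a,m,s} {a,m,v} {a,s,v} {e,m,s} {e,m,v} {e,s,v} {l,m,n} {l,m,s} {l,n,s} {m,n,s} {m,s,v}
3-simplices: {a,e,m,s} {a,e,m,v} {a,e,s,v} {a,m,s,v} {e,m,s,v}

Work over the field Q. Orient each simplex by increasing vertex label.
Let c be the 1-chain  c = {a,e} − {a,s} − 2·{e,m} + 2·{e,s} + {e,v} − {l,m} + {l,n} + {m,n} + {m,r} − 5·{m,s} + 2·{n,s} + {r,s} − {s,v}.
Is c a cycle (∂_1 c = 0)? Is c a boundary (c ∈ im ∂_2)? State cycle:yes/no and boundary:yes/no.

cycle:yes boundary:no

n_0=8 n_1=23 n_2=15 n_3=5  [Q]
∂1: piv[ae,al,am,an,ar,as,av] rk=7  ker:em,en,er,es,ev,lm,ln,ls,lv,mn,mr,ms,mv,ns,rs,sv
∂2: piv[aem,aes,aev,alv,ams,amv,asv,lmn,lms,lns] rk=10  ker:ems,emv,esv,mns,msv
∂3: piv[aems,aemv,aesv,amsv] rk=4  ker:emsv
∂1c = 0
c vs im∂2: residual ≠ 0 ⇒ not boundary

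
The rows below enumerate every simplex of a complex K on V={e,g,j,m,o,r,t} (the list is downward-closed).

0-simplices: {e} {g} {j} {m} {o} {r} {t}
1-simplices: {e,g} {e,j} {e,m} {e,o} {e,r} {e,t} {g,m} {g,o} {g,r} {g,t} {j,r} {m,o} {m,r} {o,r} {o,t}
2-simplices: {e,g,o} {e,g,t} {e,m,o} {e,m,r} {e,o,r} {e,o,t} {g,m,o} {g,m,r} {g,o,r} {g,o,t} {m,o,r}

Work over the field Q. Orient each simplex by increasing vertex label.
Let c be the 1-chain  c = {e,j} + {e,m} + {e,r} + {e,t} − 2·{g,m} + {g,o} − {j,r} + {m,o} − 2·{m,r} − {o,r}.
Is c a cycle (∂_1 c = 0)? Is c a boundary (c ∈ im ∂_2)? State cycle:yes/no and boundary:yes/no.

n_0=7 n_1=15 n_2=11  [Q]
∂1: piv[eg,ej,em,eo,er,et] rk=6  ker:gm,go,gr,gt,jr,mo,mr,or,ot
∂2: piv[ego,egt,emo,emr,eor,eot,gmo,gmr] rk=8  ker:gor,got,mor
∂1c = −4·{e} + {g} + 2·{j} + 3·{o} − 3·{r} + {t}

cycle:no boundary:no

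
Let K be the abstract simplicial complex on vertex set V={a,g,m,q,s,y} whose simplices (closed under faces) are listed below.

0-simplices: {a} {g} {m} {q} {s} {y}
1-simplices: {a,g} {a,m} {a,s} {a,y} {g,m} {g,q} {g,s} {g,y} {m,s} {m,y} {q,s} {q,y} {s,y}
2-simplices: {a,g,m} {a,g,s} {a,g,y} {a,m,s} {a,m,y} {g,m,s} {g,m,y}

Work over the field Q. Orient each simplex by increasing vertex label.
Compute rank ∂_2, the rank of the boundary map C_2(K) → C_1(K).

rank∂_2=5

n_0=6 n_1=13 n_2=7  [Q]
∂1: piv[ag,am,as,ay,gq] rk=5  ker:gm,gs,gy,ms,my,qs,qy,sy
∂2: piv[agm,ags,agy,ams,amy] rk=5  ker:gms,gmy
rk∂_2=5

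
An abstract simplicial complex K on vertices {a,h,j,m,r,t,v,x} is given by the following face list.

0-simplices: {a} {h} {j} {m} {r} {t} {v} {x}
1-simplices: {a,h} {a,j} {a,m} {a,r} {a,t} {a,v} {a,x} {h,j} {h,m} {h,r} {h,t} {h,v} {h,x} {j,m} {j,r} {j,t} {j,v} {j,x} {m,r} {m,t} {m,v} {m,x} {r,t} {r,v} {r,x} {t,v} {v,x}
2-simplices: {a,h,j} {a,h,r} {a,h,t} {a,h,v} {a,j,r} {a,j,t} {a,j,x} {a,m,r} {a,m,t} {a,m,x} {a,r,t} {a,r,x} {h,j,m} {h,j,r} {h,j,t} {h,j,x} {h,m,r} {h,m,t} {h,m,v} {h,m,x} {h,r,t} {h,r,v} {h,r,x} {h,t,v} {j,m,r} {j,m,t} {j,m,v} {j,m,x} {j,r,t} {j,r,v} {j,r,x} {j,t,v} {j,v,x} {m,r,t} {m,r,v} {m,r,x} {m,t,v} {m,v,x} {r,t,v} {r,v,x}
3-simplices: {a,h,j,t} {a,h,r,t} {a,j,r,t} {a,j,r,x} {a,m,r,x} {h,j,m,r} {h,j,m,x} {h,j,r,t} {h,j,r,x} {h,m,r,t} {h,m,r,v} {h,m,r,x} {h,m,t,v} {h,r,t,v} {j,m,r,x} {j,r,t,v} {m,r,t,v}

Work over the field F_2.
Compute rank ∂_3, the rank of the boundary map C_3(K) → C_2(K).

n_0=8 n_1=27 n_2=40 n_3=17  [Z2]
∂1: piv[ah,aj,am,ar,at,av,ax] rk=7  ker:hj,hm,hr,ht,hv,hx,jm,jr,jt,jv,jx,mr,mt,mv,mx,rt,rv,rx,tv,vx
∂2: piv[ahj,ahr,aht,ahv,ajr,ajt,ajx,amr,amt,amx,art,arx,hjm,hjx,hmr,hmv,hrv,htv,jmv,jvx] rk=20  ker:hjr,hjt,hmt,hmx,hrt,hrx,jmr,jmt,jmx,jrt,jrv,jrx,jtv,mrt,mrv,mrx,mtv,mvx,rtv,rvx
∂3: piv[ahjt,ahrt,ajrt,ajrx,amrx,hjmr,hjmx,hjrt,hjrx,hmrt,hmrv,hmrx,hmtv,hrtv,jrtv] rk=15  ker:jmrx,mrtv
rk∂_3=15

rank∂_3=15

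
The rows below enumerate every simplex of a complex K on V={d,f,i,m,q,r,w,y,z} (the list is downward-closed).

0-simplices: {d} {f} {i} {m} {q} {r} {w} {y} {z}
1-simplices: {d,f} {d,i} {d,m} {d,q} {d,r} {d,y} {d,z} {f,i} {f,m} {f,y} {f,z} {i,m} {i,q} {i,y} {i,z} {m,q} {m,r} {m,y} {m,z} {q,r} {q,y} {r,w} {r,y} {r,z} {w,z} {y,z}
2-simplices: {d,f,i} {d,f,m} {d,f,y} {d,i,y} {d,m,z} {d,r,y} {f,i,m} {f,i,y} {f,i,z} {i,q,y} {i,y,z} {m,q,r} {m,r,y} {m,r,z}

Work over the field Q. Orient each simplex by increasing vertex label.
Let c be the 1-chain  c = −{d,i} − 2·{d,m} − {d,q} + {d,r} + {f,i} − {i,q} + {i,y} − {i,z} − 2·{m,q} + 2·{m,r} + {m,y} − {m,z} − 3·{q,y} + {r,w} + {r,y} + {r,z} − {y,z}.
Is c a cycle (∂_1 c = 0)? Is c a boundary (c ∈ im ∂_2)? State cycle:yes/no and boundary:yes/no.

cycle:no boundary:no

n_0=9 n_1=26 n_2=14  [Q]
∂1: piv[df,di,dm,dq,dr,dy,dz,rw] rk=8  ker:fi,fm,fy,fz,im,iq,iy,iz,mq,mr,my,mz,qr,qy,ry,rz,wz,yz
∂2: piv[dfi,dfm,dfy,diy,dmz,dry,fim,fiz,iqy,iyz,mqr,mry,mrz] rk=13  ker:fiy
∂1c = 3·{d} − {f} + {i} − 2·{m} − {q} + {w} + {y} − 2·{z}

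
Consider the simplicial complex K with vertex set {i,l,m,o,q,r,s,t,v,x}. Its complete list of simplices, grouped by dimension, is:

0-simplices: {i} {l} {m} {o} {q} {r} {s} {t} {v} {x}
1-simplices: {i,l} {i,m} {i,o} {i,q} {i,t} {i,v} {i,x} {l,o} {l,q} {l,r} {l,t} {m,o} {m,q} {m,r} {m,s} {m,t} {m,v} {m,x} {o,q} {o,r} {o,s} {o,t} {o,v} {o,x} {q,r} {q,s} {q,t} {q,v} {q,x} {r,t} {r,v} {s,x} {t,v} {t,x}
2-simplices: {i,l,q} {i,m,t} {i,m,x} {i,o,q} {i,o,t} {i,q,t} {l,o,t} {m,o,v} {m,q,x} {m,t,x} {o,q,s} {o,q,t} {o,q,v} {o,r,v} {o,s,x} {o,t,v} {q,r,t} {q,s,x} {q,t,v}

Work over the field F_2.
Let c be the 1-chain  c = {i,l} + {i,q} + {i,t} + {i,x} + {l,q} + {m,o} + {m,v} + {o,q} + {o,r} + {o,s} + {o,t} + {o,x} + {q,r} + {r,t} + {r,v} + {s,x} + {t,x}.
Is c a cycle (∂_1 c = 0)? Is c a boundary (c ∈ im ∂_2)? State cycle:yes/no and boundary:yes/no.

n_0=10 n_1=34 n_2=19  [Z2]
∂1: piv[il,im,io,iq,it,iv,ix,lr,ms] rk=9  ker:lo,lq,lt,mo,mq,mr,mt,mv,mx,oq,or,os,ot,ov,ox,qr,qs,qt,qv,qx,rt,rv,sx,tv,tx
∂2: piv[ilq,imt,imx,ioq,iot,iqt,lot,mov,mqx,mtx,oqs,oqv,orv,osx,otv,qrt,qsx] rk=17  ker:oqt,qtv
∂1c = 0
c vs im∂2: reduces to 0 ⇒ boundary

cycle:yes boundary:yes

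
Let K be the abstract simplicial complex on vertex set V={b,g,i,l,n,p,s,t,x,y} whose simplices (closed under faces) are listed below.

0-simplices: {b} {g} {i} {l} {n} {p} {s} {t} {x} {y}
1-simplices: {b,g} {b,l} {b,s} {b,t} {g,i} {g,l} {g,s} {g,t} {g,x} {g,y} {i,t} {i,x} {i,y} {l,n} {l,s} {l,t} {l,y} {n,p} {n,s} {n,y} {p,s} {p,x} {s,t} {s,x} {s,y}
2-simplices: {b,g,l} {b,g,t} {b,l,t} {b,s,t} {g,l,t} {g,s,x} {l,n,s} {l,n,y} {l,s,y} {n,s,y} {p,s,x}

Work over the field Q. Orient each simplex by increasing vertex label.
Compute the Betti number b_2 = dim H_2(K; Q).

n_0=10 n_1=25 n_2=11  [Q]
∂1: piv[bg,bl,bs,bt,gi,gx,gy,ln,np] rk=9  ker:gl,gs,gt,it,ix,iy,ls,lt,ly,ns,ny,ps,px,st,sx,sy
∂2: piv[bgl,bgt,blt,bst,gsx,lns,lny,lsy,psx] rk=9  ker:glt,nsy
b_2=(11−9)−0=2

b_2=2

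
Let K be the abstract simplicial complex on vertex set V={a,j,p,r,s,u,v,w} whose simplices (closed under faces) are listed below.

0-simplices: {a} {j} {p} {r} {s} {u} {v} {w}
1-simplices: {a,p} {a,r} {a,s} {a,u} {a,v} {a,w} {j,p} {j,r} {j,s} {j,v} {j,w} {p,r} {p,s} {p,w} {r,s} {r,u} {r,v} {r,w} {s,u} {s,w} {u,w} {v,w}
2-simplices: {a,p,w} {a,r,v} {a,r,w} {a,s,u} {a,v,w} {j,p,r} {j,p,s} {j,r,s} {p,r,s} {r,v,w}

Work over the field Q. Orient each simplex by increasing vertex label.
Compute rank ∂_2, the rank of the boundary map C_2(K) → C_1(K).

rank∂_2=8

n_0=8 n_1=22 n_2=10  [Q]
∂1: piv[ap,ar,as,au,av,aw,jp] rk=7  ker:jr,js,jv,jw,pr,ps,pw,rs,ru,rv,rw,su,sw,uw,vw
∂2: piv[apw,arv,arw,asu,avw,jpr,jps,jrs] rk=8  ker:prs,rvw
rk∂_2=8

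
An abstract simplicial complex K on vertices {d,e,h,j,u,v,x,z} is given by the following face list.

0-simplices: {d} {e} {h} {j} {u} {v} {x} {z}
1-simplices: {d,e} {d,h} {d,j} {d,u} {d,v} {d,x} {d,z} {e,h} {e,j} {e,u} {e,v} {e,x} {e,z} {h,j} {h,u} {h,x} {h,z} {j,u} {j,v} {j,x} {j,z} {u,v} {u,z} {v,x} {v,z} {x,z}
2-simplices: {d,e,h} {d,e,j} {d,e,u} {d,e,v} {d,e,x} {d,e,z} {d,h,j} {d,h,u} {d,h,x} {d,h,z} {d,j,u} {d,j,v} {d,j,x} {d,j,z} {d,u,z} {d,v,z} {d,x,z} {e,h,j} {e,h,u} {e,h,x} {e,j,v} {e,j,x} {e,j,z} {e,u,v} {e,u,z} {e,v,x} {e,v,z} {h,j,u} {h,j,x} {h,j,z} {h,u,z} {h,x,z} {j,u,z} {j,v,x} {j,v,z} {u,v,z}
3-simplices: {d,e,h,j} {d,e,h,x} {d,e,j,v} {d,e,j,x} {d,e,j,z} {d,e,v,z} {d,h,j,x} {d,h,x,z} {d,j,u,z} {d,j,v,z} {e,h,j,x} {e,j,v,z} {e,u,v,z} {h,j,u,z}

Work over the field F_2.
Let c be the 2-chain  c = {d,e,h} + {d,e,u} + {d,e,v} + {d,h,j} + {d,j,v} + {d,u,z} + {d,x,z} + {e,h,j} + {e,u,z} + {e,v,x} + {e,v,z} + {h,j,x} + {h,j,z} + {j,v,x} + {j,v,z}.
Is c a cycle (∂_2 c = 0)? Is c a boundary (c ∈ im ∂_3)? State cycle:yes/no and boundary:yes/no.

n_0=8 n_1=26 n_2=36 n_3=14  [Z2]
∂1: piv[de,dh,dj,du,dv,dx,dz] rk=7  ker:eh,ej,eu,ev,ex,ez,hj,hu,hx,hz,ju,jv,jx,jz,uv,uz,vx,vz,xz
∂2: piv[deh,dej,deu,dev,dex,dez,dhj,dhu,dhx,dhz,dju,djv,djx,djz,duz,dvz,dxz,euv,evx] rk=19  ker:ehj,ehu,ehx,ejv,ejx,ejz,euz,evz,hju,hjx,hjz,huz,hxz,juz,jvx,jvz,uvz
∂3: piv[dehj,dehx,dejv,dejx,dejz,devz,dhjx,dhxz,djuz,djvz,euvz,hjuz] rk=12  ker:ehjx,ejvz
∂2c = {d,e} + {d,x} + {e,j} + {e,v} + {e,x} + {h,x} + {h,z} + {j,v} + {x,z}

cycle:no boundary:no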